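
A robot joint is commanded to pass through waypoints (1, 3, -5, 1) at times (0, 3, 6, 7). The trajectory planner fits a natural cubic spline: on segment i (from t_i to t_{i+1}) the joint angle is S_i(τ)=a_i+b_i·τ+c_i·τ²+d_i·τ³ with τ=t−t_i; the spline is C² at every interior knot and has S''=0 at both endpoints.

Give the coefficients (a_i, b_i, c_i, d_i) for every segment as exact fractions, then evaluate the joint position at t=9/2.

  seg 0: a=1 b=72/29 c=0 d=-158/783
  seg 1: a=3 b=-86/29 c=-158/87 d=500/783
  seg 2: a=-5 b=98/29 c=114/29 d=-38/29
S(9/2) = -98/29

Δ: Δ0=2/3, Δ1=-8/3, Δ2=6
row 1: diag=12, rhs=-20; c'=1/4, d'=-5/3
row 2: denom=8−3·1/4=29/4; d'=(52−3·-5/3)/(29/4)=228/29
back: M2=228/29
back: M1=-5/3−1/4·228/29=-316/87
M: M0=0, M1=-316/87, M2=228/29, M3=0
seg 0: a=1, c=M0/2=0, d=(M1−M0)/(6·3)=-158/783, b=Δ0−h0·(2M0+M1)/6=72/29
seg 1: a=3, c=M1/2=-158/87, d=(M2−M1)/(6·3)=500/783, b=Δ1−h1·(2M1+M2)/6=-86/29
seg 2: a=-5, c=M2/2=114/29, d=(M3−M2)/(6·1)=-38/29, b=Δ2−h2·(2M2+M3)/6=98/29
t_q=9/2 → seg 1, τ=3/2; S=3+-86/29·τ+-158/87·τ²+500/783·τ³=-98/29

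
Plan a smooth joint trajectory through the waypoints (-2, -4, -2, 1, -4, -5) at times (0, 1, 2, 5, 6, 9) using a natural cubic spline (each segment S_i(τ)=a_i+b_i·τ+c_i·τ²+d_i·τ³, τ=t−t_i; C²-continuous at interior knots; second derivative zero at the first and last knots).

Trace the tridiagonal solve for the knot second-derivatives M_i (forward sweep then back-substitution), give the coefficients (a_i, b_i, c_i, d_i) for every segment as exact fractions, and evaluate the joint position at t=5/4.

Δ: Δ0=-2, Δ1=2, Δ2=1, Δ3=-5, Δ4=-1/3
row 1: diag=4, rhs=24; c'=1/4, d'=6
row 2: denom=8−1·1/4=31/4; d'=(-6−1·6)/(31/4)=-48/31
row 3: denom=8−3·12/31=212/31; d'=(-36−3·-48/31)/(212/31)=-243/53
row 4: denom=8−1·31/212=1665/212; d'=(28−1·-243/53)/(1665/212)=6908/1665
back: M4=6908/1665
back: M3=-243/53−31/212·6908/1665=-8644/1665
back: M2=-48/31−12/31·-8644/1665=256/555
back: M1=6−1/4·256/555=3266/555
M: M0=0, M1=3266/555, M2=256/555, M3=-8644/1665, M4=6908/1665, M5=0
seg 0: a=-2, c=M0/2=0, d=(M1−M0)/(6·1)=1633/1665, b=Δ0−h0·(2M0+M1)/6=-4963/1665
seg 1: a=-4, c=M1/2=1633/555, d=(M2−M1)/(6·1)=-301/333, b=Δ1−h1·(2M1+M2)/6=-64/1665
seg 2: a=-2, c=M2/2=128/555, d=(M3−M2)/(6·3)=-4706/14985, b=Δ2−h2·(2M2+M3)/6=5219/1665
seg 3: a=1, c=M3/2=-4322/1665, d=(M4−M3)/(6·1)=288/185, b=Δ3−h3·(2M3+M4)/6=-1319/333
seg 4: a=-4, c=M4/2=3454/1665, d=(M5−M4)/(6·3)=-3454/14985, b=Δ4−h4·(2M4+M5)/6=-7463/1665
t_q=5/4 → seg 1, τ=1/4; S=-4+-64/1665·τ+1633/555·τ²+-301/333·τ³=-136391/35520

  seg 0: a=-2 b=-4963/1665 c=0 d=1633/1665
  seg 1: a=-4 b=-64/1665 c=1633/555 d=-301/333
  seg 2: a=-2 b=5219/1665 c=128/555 d=-4706/14985
  seg 3: a=1 b=-1319/333 c=-4322/1665 d=288/185
  seg 4: a=-4 b=-7463/1665 c=3454/1665 d=-3454/14985
S(5/4) = -136391/35520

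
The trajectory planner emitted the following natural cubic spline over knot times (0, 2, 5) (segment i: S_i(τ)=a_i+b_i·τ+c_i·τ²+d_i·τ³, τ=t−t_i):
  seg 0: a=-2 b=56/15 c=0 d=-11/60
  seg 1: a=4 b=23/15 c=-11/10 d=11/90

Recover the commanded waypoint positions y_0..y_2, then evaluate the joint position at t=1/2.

y_0 = S_0(0) = a_0 = -2
y_1 = S_1(0) = a_1 = 4
y_2 = S_1(3) = 2
t_q=1/2 is in segment 0 (τ=1/2); S_0(τ)=-5/32

y_0=-2 y_1=4 y_2=2
S(1/2) = -5/32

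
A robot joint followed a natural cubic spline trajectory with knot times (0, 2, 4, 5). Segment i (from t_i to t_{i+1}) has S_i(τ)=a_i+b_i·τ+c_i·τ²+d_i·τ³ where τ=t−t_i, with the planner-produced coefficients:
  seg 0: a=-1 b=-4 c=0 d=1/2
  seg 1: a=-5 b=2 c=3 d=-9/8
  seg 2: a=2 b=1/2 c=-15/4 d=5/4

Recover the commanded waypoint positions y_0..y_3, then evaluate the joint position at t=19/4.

y_0 = S_0(0) = a_0 = -1
y_1 = S_1(0) = a_1 = -5
y_2 = S_2(0) = a_2 = 2
y_3 = S_2(1) = 0
t_q=19/4 is in segment 2 (τ=3/4); S_2(τ)=203/256

y_0=-1 y_1=-5 y_2=2 y_3=0
S(19/4) = 203/256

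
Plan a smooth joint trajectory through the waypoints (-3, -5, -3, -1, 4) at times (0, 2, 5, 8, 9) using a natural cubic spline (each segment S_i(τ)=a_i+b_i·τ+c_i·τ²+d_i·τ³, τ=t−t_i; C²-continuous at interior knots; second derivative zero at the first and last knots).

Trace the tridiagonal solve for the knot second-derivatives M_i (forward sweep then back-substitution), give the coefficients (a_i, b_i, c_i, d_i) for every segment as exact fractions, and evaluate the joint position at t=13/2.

  seg 0: a=-3 b=-583/399 c=0 d=46/399
  seg 1: a=-5 b=-31/399 c=92/133 d=-59/399
  seg 2: a=-3 b=32/399 c=-85/133 d=37/133
  seg 3: a=-1 b=1499/399 c=248/133 d=-248/399
S(13/2) = -3595/1064

Δ: Δ0=-1, Δ1=2/3, Δ2=2/3, Δ3=5
row 1: diag=10, rhs=10; c'=3/10, d'=1
row 2: denom=12−3·3/10=111/10; d'=(0−3·1)/(111/10)=-10/37
row 3: denom=8−3·10/37=266/37; d'=(26−3·-10/37)/(266/37)=496/133
back: M3=496/133
back: M2=-10/37−10/37·496/133=-170/133
back: M1=1−3/10·-170/133=184/133
M: M0=0, M1=184/133, M2=-170/133, M3=496/133, M4=0
seg 0: a=-3, c=M0/2=0, d=(M1−M0)/(6·2)=46/399, b=Δ0−h0·(2M0+M1)/6=-583/399
seg 1: a=-5, c=M1/2=92/133, d=(M2−M1)/(6·3)=-59/399, b=Δ1−h1·(2M1+M2)/6=-31/399
seg 2: a=-3, c=M2/2=-85/133, d=(M3−M2)/(6·3)=37/133, b=Δ2−h2·(2M2+M3)/6=32/399
seg 3: a=-1, c=M3/2=248/133, d=(M4−M3)/(6·1)=-248/399, b=Δ3−h3·(2M3+M4)/6=1499/399
t_q=13/2 → seg 2, τ=3/2; S=-3+32/399·τ+-85/133·τ²+37/133·τ³=-3595/1064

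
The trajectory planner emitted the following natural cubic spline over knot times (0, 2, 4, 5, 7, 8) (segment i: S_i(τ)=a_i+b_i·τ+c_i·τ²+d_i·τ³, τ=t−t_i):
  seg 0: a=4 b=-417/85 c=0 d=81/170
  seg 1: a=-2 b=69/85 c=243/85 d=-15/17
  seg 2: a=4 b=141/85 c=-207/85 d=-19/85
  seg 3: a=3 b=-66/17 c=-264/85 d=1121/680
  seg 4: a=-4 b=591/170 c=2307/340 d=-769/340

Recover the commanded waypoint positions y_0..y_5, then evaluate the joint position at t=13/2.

y_0=4 y_1=-2 y_2=4 y_3=3 y_4=-4 y_5=4
S(13/2) = -23109/5440

y_0 = S_0(0) = a_0 = 4
y_1 = S_1(0) = a_1 = -2
y_2 = S_2(0) = a_2 = 4
y_3 = S_3(0) = a_3 = 3
y_4 = S_4(0) = a_4 = -4
y_5 = S_4(1) = 4
t_q=13/2 is in segment 3 (τ=3/2); S_3(τ)=-23109/5440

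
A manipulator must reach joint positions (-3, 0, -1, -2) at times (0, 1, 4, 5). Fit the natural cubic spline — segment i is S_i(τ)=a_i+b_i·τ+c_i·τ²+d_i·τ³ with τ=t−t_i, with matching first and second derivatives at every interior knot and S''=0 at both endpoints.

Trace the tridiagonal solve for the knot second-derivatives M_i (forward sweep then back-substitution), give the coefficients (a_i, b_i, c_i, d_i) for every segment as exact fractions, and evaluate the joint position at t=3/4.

Δ: Δ0=3, Δ1=-1/3, Δ2=-1
row 1: diag=8, rhs=-20; c'=3/8, d'=-5/2
row 2: denom=8−3·3/8=55/8; d'=(-4−3·-5/2)/(55/8)=28/55
back: M2=28/55
back: M1=-5/2−3/8·28/55=-148/55
M: M0=0, M1=-148/55, M2=28/55, M3=0
seg 0: a=-3, c=M0/2=0, d=(M1−M0)/(6·1)=-74/165, b=Δ0−h0·(2M0+M1)/6=569/165
seg 1: a=0, c=M1/2=-74/55, d=(M2−M1)/(6·3)=8/45, b=Δ1−h1·(2M1+M2)/6=347/165
seg 2: a=-1, c=M2/2=14/55, d=(M3−M2)/(6·1)=-14/165, b=Δ2−h2·(2M2+M3)/6=-193/165
t_q=3/4 → seg 0, τ=3/4; S=-3+569/165·τ+0·τ²+-74/165·τ³=-1061/1760

  seg 0: a=-3 b=569/165 c=0 d=-74/165
  seg 1: a=0 b=347/165 c=-74/55 d=8/45
  seg 2: a=-1 b=-193/165 c=14/55 d=-14/165
S(3/4) = -1061/1760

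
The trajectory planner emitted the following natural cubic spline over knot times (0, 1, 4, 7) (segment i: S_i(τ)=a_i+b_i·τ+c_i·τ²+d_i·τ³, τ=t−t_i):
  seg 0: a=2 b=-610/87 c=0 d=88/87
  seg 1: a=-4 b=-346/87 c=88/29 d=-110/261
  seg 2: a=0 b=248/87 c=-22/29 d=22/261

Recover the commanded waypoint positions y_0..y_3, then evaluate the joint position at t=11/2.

y_0 = S_0(0) = a_0 = 2
y_1 = S_1(0) = a_1 = -4
y_2 = S_2(0) = a_2 = 0
y_3 = S_2(3) = 4
t_q=11/2 is in segment 2 (τ=3/2); S_2(τ)=331/116

y_0=2 y_1=-4 y_2=0 y_3=4
S(11/2) = 331/116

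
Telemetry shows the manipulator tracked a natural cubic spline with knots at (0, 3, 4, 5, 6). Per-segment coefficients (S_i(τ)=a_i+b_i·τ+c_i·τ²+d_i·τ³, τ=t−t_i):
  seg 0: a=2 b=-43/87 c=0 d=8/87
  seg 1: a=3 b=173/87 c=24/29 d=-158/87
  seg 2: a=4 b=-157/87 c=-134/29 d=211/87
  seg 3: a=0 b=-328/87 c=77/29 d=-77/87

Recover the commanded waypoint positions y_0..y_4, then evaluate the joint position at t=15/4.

y_0 = S_0(0) = a_0 = 2
y_1 = S_1(0) = a_1 = 3
y_2 = S_2(0) = a_2 = 4
y_3 = S_3(0) = a_3 = 0
y_4 = S_3(1) = -2
t_q=15/4 is in segment 1 (τ=3/4); S_1(τ)=3889/928

y_0=2 y_1=3 y_2=4 y_3=0 y_4=-2
S(15/4) = 3889/928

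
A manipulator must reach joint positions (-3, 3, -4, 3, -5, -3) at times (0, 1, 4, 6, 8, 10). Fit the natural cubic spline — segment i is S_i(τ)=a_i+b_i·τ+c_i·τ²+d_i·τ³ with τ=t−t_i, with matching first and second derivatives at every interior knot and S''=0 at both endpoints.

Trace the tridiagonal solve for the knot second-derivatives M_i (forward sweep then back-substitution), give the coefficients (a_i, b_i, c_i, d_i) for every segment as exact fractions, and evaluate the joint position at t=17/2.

Δ: Δ0=6, Δ1=-7/3, Δ2=7/2, Δ3=-4, Δ4=1
row 1: diag=8, rhs=-50; c'=3/8, d'=-25/4
row 2: denom=10−3·3/8=71/8; d'=(35−3·-25/4)/(71/8)=430/71
row 3: denom=8−2·16/71=536/71; d'=(-45−2·430/71)/(536/71)=-4055/536
row 4: denom=8−2·71/268=1001/134; d'=(30−2·-4055/536)/(1001/134)=12095/2002
back: M4=12095/2002
back: M3=-4055/536−71/268·12095/2002=-9175/1001
back: M2=430/71−16/71·-9175/1001=8130/1001
back: M1=-25/4−3/8·8130/1001=-9305/1001
M: M0=0, M1=-9305/1001, M2=8130/1001, M3=-9175/1001, M4=12095/2002, M5=0
seg 0: a=-3, c=M0/2=0, d=(M1−M0)/(6·1)=-9305/6006, b=Δ0−h0·(2M0+M1)/6=45341/6006
seg 1: a=3, c=M1/2=-9305/2002, d=(M2−M1)/(6·3)=1585/1638, b=Δ1−h1·(2M1+M2)/6=8713/3003
seg 2: a=-4, c=M2/2=4065/1001, d=(M3−M2)/(6·2)=-17305/12012, b=Δ2−h2·(2M2+M3)/6=527/462
seg 3: a=3, c=M3/2=-9175/2002, d=(M4−M3)/(6·2)=30445/24024, b=Δ3−h3·(2M3+M4)/6=83/858
seg 4: a=-5, c=M4/2=12095/4004, d=(M5−M4)/(6·2)=-12095/24024, b=Δ4−h4·(2M4+M5)/6=-9092/3003
t_q=17/2 → seg 4, τ=1/2; S=-5+-9092/3003·τ+12095/4004·τ²+-12095/24024·τ³=-53279/9152

  seg 0: a=-3 b=45341/6006 c=0 d=-9305/6006
  seg 1: a=3 b=8713/3003 c=-9305/2002 d=1585/1638
  seg 2: a=-4 b=527/462 c=4065/1001 d=-17305/12012
  seg 3: a=3 b=83/858 c=-9175/2002 d=30445/24024
  seg 4: a=-5 b=-9092/3003 c=12095/4004 d=-12095/24024
S(17/2) = -53279/9152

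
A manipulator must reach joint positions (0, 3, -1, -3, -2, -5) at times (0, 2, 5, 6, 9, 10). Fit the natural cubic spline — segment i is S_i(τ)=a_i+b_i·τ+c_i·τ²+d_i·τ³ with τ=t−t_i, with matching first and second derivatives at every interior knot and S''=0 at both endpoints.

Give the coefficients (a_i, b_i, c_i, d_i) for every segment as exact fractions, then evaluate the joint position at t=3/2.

  seg 0: a=0 b=15587/7650 c=0 d=-514/3825
  seg 1: a=3 b=3251/7650 c=-1028/1275 d=5053/68850
  seg 2: a=-1 b=-547/225 c=-223/1530 d=1471/2550
  seg 3: a=-3 b=-7589/7650 c=6062/3825 d=-26233/68850
  seg 4: a=-2 b=-6772/3825 c=-4703/2550 d=4703/7650
S(3/2) = 6637/2550

Δ: Δ0=3/2, Δ1=-4/3, Δ2=-2, Δ3=1/3, Δ4=-3
row 1: diag=10, rhs=-17; c'=3/10, d'=-17/10
row 2: denom=8−3·3/10=71/10; d'=(-4−3·-17/10)/(71/10)=11/71
row 3: denom=8−1·10/71=558/71; d'=(14−1·11/71)/(558/71)=983/558
row 4: denom=8−3·71/186=425/62; d'=(-20−3·983/558)/(425/62)=-4703/1275
back: M4=-4703/1275
back: M3=983/558−71/186·-4703/1275=12124/3825
back: M2=11/71−10/71·12124/3825=-223/765
back: M1=-17/10−3/10·-223/765=-2056/1275
M: M0=0, M1=-2056/1275, M2=-223/765, M3=12124/3825, M4=-4703/1275, M5=0
seg 0: a=0, c=M0/2=0, d=(M1−M0)/(6·2)=-514/3825, b=Δ0−h0·(2M0+M1)/6=15587/7650
seg 1: a=3, c=M1/2=-1028/1275, d=(M2−M1)/(6·3)=5053/68850, b=Δ1−h1·(2M1+M2)/6=3251/7650
seg 2: a=-1, c=M2/2=-223/1530, d=(M3−M2)/(6·1)=1471/2550, b=Δ2−h2·(2M2+M3)/6=-547/225
seg 3: a=-3, c=M3/2=6062/3825, d=(M4−M3)/(6·3)=-26233/68850, b=Δ3−h3·(2M3+M4)/6=-7589/7650
seg 4: a=-2, c=M4/2=-4703/2550, d=(M5−M4)/(6·1)=4703/7650, b=Δ4−h4·(2M4+M5)/6=-6772/3825
t_q=3/2 → seg 0, τ=3/2; S=0+15587/7650·τ+0·τ²+-514/3825·τ³=6637/2550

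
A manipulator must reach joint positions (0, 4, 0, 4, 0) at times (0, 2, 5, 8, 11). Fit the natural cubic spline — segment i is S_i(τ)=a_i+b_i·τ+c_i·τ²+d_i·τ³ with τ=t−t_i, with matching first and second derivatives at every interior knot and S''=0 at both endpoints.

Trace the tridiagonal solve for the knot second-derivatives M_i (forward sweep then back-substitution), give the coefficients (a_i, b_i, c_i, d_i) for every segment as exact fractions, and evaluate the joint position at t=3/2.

Δ: Δ0=2, Δ1=-4/3, Δ2=4/3, Δ3=-4/3
row 1: diag=10, rhs=-20; c'=3/10, d'=-2
row 2: denom=12−3·3/10=111/10; d'=(16−3·-2)/(111/10)=220/111
row 3: denom=12−3·10/37=414/37; d'=(-16−3·220/111)/(414/37)=-406/207
back: M3=-406/207
back: M2=220/111−10/37·-406/207=520/207
back: M1=-2−3/10·520/207=-190/69
M: M0=0, M1=-190/69, M2=520/207, M3=-406/207, M4=0
seg 0: a=0, c=M0/2=0, d=(M1−M0)/(6·2)=-95/414, b=Δ0−h0·(2M0+M1)/6=604/207
seg 1: a=4, c=M1/2=-95/69, d=(M2−M1)/(6·3)=545/1863, b=Δ1−h1·(2M1+M2)/6=34/207
seg 2: a=0, c=M2/2=260/207, d=(M3−M2)/(6·3)=-463/1863, b=Δ2−h2·(2M2+M3)/6=-41/207
seg 3: a=4, c=M3/2=-203/207, d=(M4−M3)/(6·3)=203/1863, b=Δ3−h3·(2M3+M4)/6=130/207
t_q=3/2 → seg 0, τ=3/2; S=0+604/207·τ+0·τ²+-95/414·τ³=3977/1104

  seg 0: a=0 b=604/207 c=0 d=-95/414
  seg 1: a=4 b=34/207 c=-95/69 d=545/1863
  seg 2: a=0 b=-41/207 c=260/207 d=-463/1863
  seg 3: a=4 b=130/207 c=-203/207 d=203/1863
S(3/2) = 3977/1104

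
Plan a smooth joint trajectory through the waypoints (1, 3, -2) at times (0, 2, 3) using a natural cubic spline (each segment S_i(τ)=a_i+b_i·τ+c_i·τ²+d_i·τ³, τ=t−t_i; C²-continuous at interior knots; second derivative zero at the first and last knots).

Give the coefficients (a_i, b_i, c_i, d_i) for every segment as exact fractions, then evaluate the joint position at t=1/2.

  seg 0: a=1 b=3 c=0 d=-1/2
  seg 1: a=3 b=-3 c=-3 d=1
S(1/2) = 39/16

Δ: Δ0=1, Δ1=-5
row 1: diag=6, rhs=-36; c'=1/6, d'=-6
back: M1=-6
M: M0=0, M1=-6, M2=0
seg 0: a=1, c=M0/2=0, d=(M1−M0)/(6·2)=-1/2, b=Δ0−h0·(2M0+M1)/6=3
seg 1: a=3, c=M1/2=-3, d=(M2−M1)/(6·1)=1, b=Δ1−h1·(2M1+M2)/6=-3
t_q=1/2 → seg 0, τ=1/2; S=1+3·τ+0·τ²+-1/2·τ³=39/16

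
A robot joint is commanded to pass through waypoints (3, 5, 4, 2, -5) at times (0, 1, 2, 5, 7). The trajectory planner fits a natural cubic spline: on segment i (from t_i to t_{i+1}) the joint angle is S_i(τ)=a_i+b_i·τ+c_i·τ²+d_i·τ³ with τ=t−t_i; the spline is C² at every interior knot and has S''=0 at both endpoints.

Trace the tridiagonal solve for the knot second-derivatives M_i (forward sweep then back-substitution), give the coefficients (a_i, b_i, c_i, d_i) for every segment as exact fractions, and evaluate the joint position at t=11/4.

Δ: Δ0=2, Δ1=-1, Δ2=-2/3, Δ3=-7/2
row 1: diag=4, rhs=-18; c'=1/4, d'=-9/2
row 2: denom=8−1·1/4=31/4; d'=(2−1·-9/2)/(31/4)=26/31
row 3: denom=10−3·12/31=274/31; d'=(-17−3·26/31)/(274/31)=-605/274
back: M3=-605/274
back: M2=26/31−12/31·-605/274=232/137
back: M1=-9/2−1/4·232/137=-1349/274
M: M0=0, M1=-1349/274, M2=232/137, M3=-605/274, M4=0
seg 0: a=3, c=M0/2=0, d=(M1−M0)/(6·1)=-1349/1644, b=Δ0−h0·(2M0+M1)/6=4637/1644
seg 1: a=5, c=M1/2=-1349/548, d=(M2−M1)/(6·1)=1813/1644, b=Δ1−h1·(2M1+M2)/6=295/822
seg 2: a=4, c=M2/2=116/137, d=(M3−M2)/(6·3)=-1069/4932, b=Δ2−h2·(2M2+M3)/6=-2065/1644
seg 3: a=2, c=M3/2=-605/548, d=(M4−M3)/(6·2)=605/3288, b=Δ3−h3·(2M3+M4)/6=-1667/822
t_q=11/4 → seg 2, τ=3/4; S=4+-2065/1644·τ+116/137·τ²+-1069/4932·τ³=120745/35072

  seg 0: a=3 b=4637/1644 c=0 d=-1349/1644
  seg 1: a=5 b=295/822 c=-1349/548 d=1813/1644
  seg 2: a=4 b=-2065/1644 c=116/137 d=-1069/4932
  seg 3: a=2 b=-1667/822 c=-605/548 d=605/3288
S(11/4) = 120745/35072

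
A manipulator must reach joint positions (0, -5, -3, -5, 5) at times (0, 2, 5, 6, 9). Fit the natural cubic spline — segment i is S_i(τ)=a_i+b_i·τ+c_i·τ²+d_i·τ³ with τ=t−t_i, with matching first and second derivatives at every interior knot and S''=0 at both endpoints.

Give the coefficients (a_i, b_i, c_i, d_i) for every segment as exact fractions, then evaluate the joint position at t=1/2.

Δ: Δ0=-5/2, Δ1=2/3, Δ2=-2, Δ3=10/3
row 1: diag=10, rhs=19; c'=3/10, d'=19/10
row 2: denom=8−3·3/10=71/10; d'=(-16−3·19/10)/(71/10)=-217/71
row 3: denom=8−1·10/71=558/71; d'=(32−1·-217/71)/(558/71)=2489/558
back: M3=2489/558
back: M2=-217/71−10/71·2489/558=-1028/279
back: M1=19/10−3/10·-1028/279=559/186
M: M0=0, M1=559/186, M2=-1028/279, M3=2489/558, M4=0
seg 0: a=0, c=M0/2=0, d=(M1−M0)/(6·2)=559/2232, b=Δ0−h0·(2M0+M1)/6=-977/279
seg 1: a=-5, c=M1/2=559/372, d=(M2−M1)/(6·3)=-3733/10044, b=Δ1−h1·(2M1+M2)/6=-277/558
seg 2: a=-3, c=M2/2=-514/279, d=(M3−M2)/(6·1)=505/372, b=Δ2−h2·(2M2+M3)/6=-1691/1116
seg 3: a=-5, c=M3/2=2489/1116, d=(M4−M3)/(6·3)=-2489/10044, b=Δ3−h3·(2M3+M4)/6=-629/558
t_q=1/2 → seg 0, τ=1/2; S=0+-977/279·τ+0·τ²+559/2232·τ³=-10235/5952

  seg 0: a=0 b=-977/279 c=0 d=559/2232
  seg 1: a=-5 b=-277/558 c=559/372 d=-3733/10044
  seg 2: a=-3 b=-1691/1116 c=-514/279 d=505/372
  seg 3: a=-5 b=-629/558 c=2489/1116 d=-2489/10044
S(1/2) = -10235/5952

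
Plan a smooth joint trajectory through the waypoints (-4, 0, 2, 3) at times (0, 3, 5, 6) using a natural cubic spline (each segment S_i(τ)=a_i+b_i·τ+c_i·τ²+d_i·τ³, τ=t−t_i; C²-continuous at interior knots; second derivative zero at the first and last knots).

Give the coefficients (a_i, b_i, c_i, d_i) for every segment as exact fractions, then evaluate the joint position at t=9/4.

  seg 0: a=-4 b=121/84 c=0 d=-1/84
  seg 1: a=0 b=47/42 c=-3/28 d=1/42
  seg 2: a=2 b=41/42 c=1/28 d=-1/84
S(9/4) = -229/256

Δ: Δ0=4/3, Δ1=1, Δ2=1
row 1: diag=10, rhs=-2; c'=1/5, d'=-1/5
row 2: denom=6−2·1/5=28/5; d'=(0−2·-1/5)/(28/5)=1/14
back: M2=1/14
back: M1=-1/5−1/5·1/14=-3/14
M: M0=0, M1=-3/14, M2=1/14, M3=0
seg 0: a=-4, c=M0/2=0, d=(M1−M0)/(6·3)=-1/84, b=Δ0−h0·(2M0+M1)/6=121/84
seg 1: a=0, c=M1/2=-3/28, d=(M2−M1)/(6·2)=1/42, b=Δ1−h1·(2M1+M2)/6=47/42
seg 2: a=2, c=M2/2=1/28, d=(M3−M2)/(6·1)=-1/84, b=Δ2−h2·(2M2+M3)/6=41/42
t_q=9/4 → seg 0, τ=9/4; S=-4+121/84·τ+0·τ²+-1/84·τ³=-229/256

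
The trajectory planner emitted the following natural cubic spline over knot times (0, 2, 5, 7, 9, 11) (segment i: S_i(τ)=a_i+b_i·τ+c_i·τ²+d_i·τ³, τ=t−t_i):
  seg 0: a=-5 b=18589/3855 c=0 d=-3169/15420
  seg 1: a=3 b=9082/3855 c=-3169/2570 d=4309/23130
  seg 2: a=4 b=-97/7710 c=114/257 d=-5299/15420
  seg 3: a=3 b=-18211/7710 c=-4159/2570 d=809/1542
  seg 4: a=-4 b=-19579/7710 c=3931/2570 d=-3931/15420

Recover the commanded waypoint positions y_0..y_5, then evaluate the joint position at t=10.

y_0=-5 y_1=3 y_2=4 y_3=3 y_4=-4 y_5=-5
S(10) = -27061/5140

y_0 = S_0(0) = a_0 = -5
y_1 = S_1(0) = a_1 = 3
y_2 = S_2(0) = a_2 = 4
y_3 = S_3(0) = a_3 = 3
y_4 = S_4(0) = a_4 = -4
y_5 = S_4(2) = -5
t_q=10 is in segment 4 (τ=1); S_4(τ)=-27061/5140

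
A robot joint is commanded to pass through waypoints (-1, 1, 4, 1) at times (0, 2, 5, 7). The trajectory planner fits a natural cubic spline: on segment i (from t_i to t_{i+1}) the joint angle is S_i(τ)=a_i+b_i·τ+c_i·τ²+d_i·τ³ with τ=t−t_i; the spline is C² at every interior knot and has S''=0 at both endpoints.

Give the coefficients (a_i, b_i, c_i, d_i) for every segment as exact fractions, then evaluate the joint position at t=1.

  seg 0: a=-1 b=76/91 c=0 d=15/364
  seg 1: a=1 b=121/91 c=45/182 d=-5/42
  seg 2: a=4 b=-73/182 c=-75/91 d=25/182
S(1) = -45/364

Δ: Δ0=1, Δ1=1, Δ2=-3/2
row 1: diag=10, rhs=0; c'=3/10, d'=0
row 2: denom=10−3·3/10=91/10; d'=(-15−3·0)/(91/10)=-150/91
back: M2=-150/91
back: M1=0−3/10·-150/91=45/91
M: M0=0, M1=45/91, M2=-150/91, M3=0
seg 0: a=-1, c=M0/2=0, d=(M1−M0)/(6·2)=15/364, b=Δ0−h0·(2M0+M1)/6=76/91
seg 1: a=1, c=M1/2=45/182, d=(M2−M1)/(6·3)=-5/42, b=Δ1−h1·(2M1+M2)/6=121/91
seg 2: a=4, c=M2/2=-75/91, d=(M3−M2)/(6·2)=25/182, b=Δ2−h2·(2M2+M3)/6=-73/182
t_q=1 → seg 0, τ=1; S=-1+76/91·τ+0·τ²+15/364·τ³=-45/364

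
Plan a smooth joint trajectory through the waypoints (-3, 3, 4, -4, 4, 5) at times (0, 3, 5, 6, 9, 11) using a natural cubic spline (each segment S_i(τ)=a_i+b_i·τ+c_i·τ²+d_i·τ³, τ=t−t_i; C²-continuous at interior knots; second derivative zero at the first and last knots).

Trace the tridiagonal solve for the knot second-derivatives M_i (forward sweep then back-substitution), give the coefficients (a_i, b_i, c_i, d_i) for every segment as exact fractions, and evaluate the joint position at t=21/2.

  seg 0: a=-3 b=1331/969 c=0 d=607/8721
  seg 1: a=3 b=3152/969 c=607/969 d=-7763/7752
  seg 2: a=4 b=-4043/646 c=-20861/3876 d=14111/3876
  seg 3: a=-4 b=-1391/228 c=5368/969 d=-30433/34884
  seg 4: a=4 b=6943/1938 c=-2987/1292 d=2987/7752
S(21/2) = 113127/20672

Δ: Δ0=2, Δ1=1/2, Δ2=-8, Δ3=8/3, Δ4=1/2
row 1: diag=10, rhs=-9; c'=1/5, d'=-9/10
row 2: denom=6−2·1/5=28/5; d'=(-51−2·-9/10)/(28/5)=-123/14
row 3: denom=8−1·5/28=219/28; d'=(64−1·-123/14)/(219/28)=2038/219
row 4: denom=10−3·28/73=646/73; d'=(-13−3·2038/219)/(646/73)=-2987/646
back: M4=-2987/646
back: M3=2038/219−28/73·-2987/646=10736/969
back: M2=-123/14−5/28·10736/969=-20861/1938
back: M1=-9/10−1/5·-20861/1938=1214/969
M: M0=0, M1=1214/969, M2=-20861/1938, M3=10736/969, M4=-2987/646, M5=0
seg 0: a=-3, c=M0/2=0, d=(M1−M0)/(6·3)=607/8721, b=Δ0−h0·(2M0+M1)/6=1331/969
seg 1: a=3, c=M1/2=607/969, d=(M2−M1)/(6·2)=-7763/7752, b=Δ1−h1·(2M1+M2)/6=3152/969
seg 2: a=4, c=M2/2=-20861/3876, d=(M3−M2)/(6·1)=14111/3876, b=Δ2−h2·(2M2+M3)/6=-4043/646
seg 3: a=-4, c=M3/2=5368/969, d=(M4−M3)/(6·3)=-30433/34884, b=Δ3−h3·(2M3+M4)/6=-1391/228
seg 4: a=4, c=M4/2=-2987/1292, d=(M5−M4)/(6·2)=2987/7752, b=Δ4−h4·(2M4+M5)/6=6943/1938
t_q=21/2 → seg 4, τ=3/2; S=4+6943/1938·τ+-2987/1292·τ²+2987/7752·τ³=113127/20672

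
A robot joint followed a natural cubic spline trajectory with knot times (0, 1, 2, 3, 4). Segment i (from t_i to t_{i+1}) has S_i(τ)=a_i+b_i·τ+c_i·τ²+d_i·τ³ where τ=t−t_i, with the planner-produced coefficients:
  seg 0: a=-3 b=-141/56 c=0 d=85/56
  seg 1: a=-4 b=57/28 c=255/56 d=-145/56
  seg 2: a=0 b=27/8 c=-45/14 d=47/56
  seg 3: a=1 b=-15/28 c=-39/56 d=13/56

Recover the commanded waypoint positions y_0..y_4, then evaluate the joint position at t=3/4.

y_0=-3 y_1=-4 y_2=0 y_3=1 y_4=0
S(3/4) = -2175/512

y_0 = S_0(0) = a_0 = -3
y_1 = S_1(0) = a_1 = -4
y_2 = S_2(0) = a_2 = 0
y_3 = S_3(0) = a_3 = 1
y_4 = S_3(1) = 0
t_q=3/4 is in segment 0 (τ=3/4); S_0(τ)=-2175/512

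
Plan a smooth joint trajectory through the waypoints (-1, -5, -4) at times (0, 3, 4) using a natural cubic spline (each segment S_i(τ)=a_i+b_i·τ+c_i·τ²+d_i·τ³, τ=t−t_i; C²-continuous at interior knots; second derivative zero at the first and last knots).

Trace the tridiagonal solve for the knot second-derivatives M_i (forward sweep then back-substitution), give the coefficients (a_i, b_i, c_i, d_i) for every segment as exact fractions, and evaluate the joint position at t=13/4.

  seg 0: a=-1 b=-53/24 c=0 d=7/72
  seg 1: a=-5 b=5/12 c=7/8 d=-7/24
S(13/4) = -2481/512

Δ: Δ0=-4/3, Δ1=1
row 1: diag=8, rhs=14; c'=1/8, d'=7/4
back: M1=7/4
M: M0=0, M1=7/4, M2=0
seg 0: a=-1, c=M0/2=0, d=(M1−M0)/(6·3)=7/72, b=Δ0−h0·(2M0+M1)/6=-53/24
seg 1: a=-5, c=M1/2=7/8, d=(M2−M1)/(6·1)=-7/24, b=Δ1−h1·(2M1+M2)/6=5/12
t_q=13/4 → seg 1, τ=1/4; S=-5+5/12·τ+7/8·τ²+-7/24·τ³=-2481/512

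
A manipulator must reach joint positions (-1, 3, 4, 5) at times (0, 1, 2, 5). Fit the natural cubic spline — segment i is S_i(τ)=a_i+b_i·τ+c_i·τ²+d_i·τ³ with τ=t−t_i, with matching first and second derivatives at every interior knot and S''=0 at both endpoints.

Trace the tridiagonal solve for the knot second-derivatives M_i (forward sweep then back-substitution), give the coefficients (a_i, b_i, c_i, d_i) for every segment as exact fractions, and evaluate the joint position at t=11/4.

  seg 0: a=-1 b=442/93 c=0 d=-70/93
  seg 1: a=3 b=232/93 c=-70/31 d=71/93
  seg 2: a=4 b=25/93 c=1/31 d=-1/279
S(11/4) = 8369/1984

Δ: Δ0=4, Δ1=1, Δ2=1/3
row 1: diag=4, rhs=-18; c'=1/4, d'=-9/2
row 2: denom=8−1·1/4=31/4; d'=(-4−1·-9/2)/(31/4)=2/31
back: M2=2/31
back: M1=-9/2−1/4·2/31=-140/31
M: M0=0, M1=-140/31, M2=2/31, M3=0
seg 0: a=-1, c=M0/2=0, d=(M1−M0)/(6·1)=-70/93, b=Δ0−h0·(2M0+M1)/6=442/93
seg 1: a=3, c=M1/2=-70/31, d=(M2−M1)/(6·1)=71/93, b=Δ1−h1·(2M1+M2)/6=232/93
seg 2: a=4, c=M2/2=1/31, d=(M3−M2)/(6·3)=-1/279, b=Δ2−h2·(2M2+M3)/6=25/93
t_q=11/4 → seg 2, τ=3/4; S=4+25/93·τ+1/31·τ²+-1/279·τ³=8369/1984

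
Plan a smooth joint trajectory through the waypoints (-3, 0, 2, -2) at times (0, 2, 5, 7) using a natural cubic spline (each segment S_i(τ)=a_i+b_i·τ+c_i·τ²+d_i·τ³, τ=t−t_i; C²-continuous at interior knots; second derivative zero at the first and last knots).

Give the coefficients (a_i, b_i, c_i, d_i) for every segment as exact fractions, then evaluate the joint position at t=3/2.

Δ: Δ0=3/2, Δ1=2/3, Δ2=-2
row 1: diag=10, rhs=-5; c'=3/10, d'=-1/2
row 2: denom=10−3·3/10=91/10; d'=(-16−3·-1/2)/(91/10)=-145/91
back: M2=-145/91
back: M1=-1/2−3/10·-145/91=-2/91
M: M0=0, M1=-2/91, M2=-145/91, M3=0
seg 0: a=-3, c=M0/2=0, d=(M1−M0)/(6·2)=-1/546, b=Δ0−h0·(2M0+M1)/6=823/546
seg 1: a=0, c=M1/2=-1/91, d=(M2−M1)/(6·3)=-11/126, b=Δ1−h1·(2M1+M2)/6=811/546
seg 2: a=2, c=M2/2=-145/182, d=(M3−M2)/(6·2)=145/1092, b=Δ2−h2·(2M2+M3)/6=-256/273
t_q=3/2 → seg 0, τ=3/2; S=-3+823/546·τ+0·τ²+-1/546·τ³=-155/208

  seg 0: a=-3 b=823/546 c=0 d=-1/546
  seg 1: a=0 b=811/546 c=-1/91 d=-11/126
  seg 2: a=2 b=-256/273 c=-145/182 d=145/1092
S(3/2) = -155/208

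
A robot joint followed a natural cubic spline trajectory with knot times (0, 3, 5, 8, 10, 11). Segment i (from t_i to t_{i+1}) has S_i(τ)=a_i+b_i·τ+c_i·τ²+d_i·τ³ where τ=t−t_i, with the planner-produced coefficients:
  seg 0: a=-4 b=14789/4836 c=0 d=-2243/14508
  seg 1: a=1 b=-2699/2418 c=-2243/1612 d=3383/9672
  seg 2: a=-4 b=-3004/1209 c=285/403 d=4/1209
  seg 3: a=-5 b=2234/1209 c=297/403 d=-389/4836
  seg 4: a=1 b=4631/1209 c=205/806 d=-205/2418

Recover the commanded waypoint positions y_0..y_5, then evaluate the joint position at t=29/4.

y_0 = S_0(0) = a_0 = -4
y_1 = S_1(0) = a_1 = 1
y_2 = S_2(0) = a_2 = -4
y_3 = S_3(0) = a_3 = -5
y_4 = S_4(0) = a_4 = 1
y_5 = S_4(1) = 5
t_q=29/4 is in segment 2 (τ=9/4); S_2(τ)=-2407/403

y_0=-4 y_1=1 y_2=-4 y_3=-5 y_4=1 y_5=5
S(29/4) = -2407/403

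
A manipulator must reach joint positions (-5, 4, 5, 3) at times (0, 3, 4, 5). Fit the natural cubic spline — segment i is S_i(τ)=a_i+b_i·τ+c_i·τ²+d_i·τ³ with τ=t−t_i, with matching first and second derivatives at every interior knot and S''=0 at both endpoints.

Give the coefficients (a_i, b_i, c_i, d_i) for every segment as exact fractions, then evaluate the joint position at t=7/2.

  seg 0: a=-5 b=108/31 c=0 d=-5/93
  seg 1: a=4 b=63/31 c=-15/31 d=-17/31
  seg 2: a=5 b=-18/31 c=-66/31 d=22/31
S(7/2) = 1197/248

Δ: Δ0=3, Δ1=1, Δ2=-2
row 1: diag=8, rhs=-12; c'=1/8, d'=-3/2
row 2: denom=4−1·1/8=31/8; d'=(-18−1·-3/2)/(31/8)=-132/31
back: M2=-132/31
back: M1=-3/2−1/8·-132/31=-30/31
M: M0=0, M1=-30/31, M2=-132/31, M3=0
seg 0: a=-5, c=M0/2=0, d=(M1−M0)/(6·3)=-5/93, b=Δ0−h0·(2M0+M1)/6=108/31
seg 1: a=4, c=M1/2=-15/31, d=(M2−M1)/(6·1)=-17/31, b=Δ1−h1·(2M1+M2)/6=63/31
seg 2: a=5, c=M2/2=-66/31, d=(M3−M2)/(6·1)=22/31, b=Δ2−h2·(2M2+M3)/6=-18/31
t_q=7/2 → seg 1, τ=1/2; S=4+63/31·τ+-15/31·τ²+-17/31·τ³=1197/248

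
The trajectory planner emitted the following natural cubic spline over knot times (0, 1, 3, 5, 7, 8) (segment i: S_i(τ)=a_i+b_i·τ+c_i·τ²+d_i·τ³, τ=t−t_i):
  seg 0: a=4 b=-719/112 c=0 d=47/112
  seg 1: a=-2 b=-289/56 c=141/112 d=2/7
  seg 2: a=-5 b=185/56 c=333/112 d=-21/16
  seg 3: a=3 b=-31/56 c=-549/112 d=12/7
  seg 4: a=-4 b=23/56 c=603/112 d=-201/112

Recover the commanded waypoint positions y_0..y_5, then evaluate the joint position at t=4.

y_0 = S_0(0) = a_0 = 4
y_1 = S_1(0) = a_1 = -2
y_2 = S_2(0) = a_2 = -5
y_3 = S_3(0) = a_3 = 3
y_4 = S_4(0) = a_4 = -4
y_5 = S_4(1) = 0
t_q=4 is in segment 2 (τ=1); S_2(τ)=-1/28

y_0=4 y_1=-2 y_2=-5 y_3=3 y_4=-4 y_5=0
S(4) = -1/28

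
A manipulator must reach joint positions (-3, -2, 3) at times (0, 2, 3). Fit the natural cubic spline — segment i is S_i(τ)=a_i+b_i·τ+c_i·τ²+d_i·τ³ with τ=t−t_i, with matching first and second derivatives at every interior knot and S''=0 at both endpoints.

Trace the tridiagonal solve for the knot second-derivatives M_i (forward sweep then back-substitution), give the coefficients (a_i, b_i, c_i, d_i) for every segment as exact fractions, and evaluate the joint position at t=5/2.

  seg 0: a=-3 b=-1 c=0 d=3/8
  seg 1: a=-2 b=7/2 c=9/4 d=-3/4
S(5/2) = 7/32

Δ: Δ0=1/2, Δ1=5
row 1: diag=6, rhs=27; c'=1/6, d'=9/2
back: M1=9/2
M: M0=0, M1=9/2, M2=0
seg 0: a=-3, c=M0/2=0, d=(M1−M0)/(6·2)=3/8, b=Δ0−h0·(2M0+M1)/6=-1
seg 1: a=-2, c=M1/2=9/4, d=(M2−M1)/(6·1)=-3/4, b=Δ1−h1·(2M1+M2)/6=7/2
t_q=5/2 → seg 1, τ=1/2; S=-2+7/2·τ+9/4·τ²+-3/4·τ³=7/32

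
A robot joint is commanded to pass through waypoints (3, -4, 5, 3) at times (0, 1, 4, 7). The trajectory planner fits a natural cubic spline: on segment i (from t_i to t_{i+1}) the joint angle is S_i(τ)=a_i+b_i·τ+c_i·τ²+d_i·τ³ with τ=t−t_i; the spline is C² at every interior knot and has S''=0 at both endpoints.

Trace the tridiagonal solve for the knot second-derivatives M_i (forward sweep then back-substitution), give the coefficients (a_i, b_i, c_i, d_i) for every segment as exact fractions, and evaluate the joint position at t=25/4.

Δ: Δ0=-7, Δ1=3, Δ2=-2/3
row 1: diag=8, rhs=60; c'=3/8, d'=15/2
row 2: denom=12−3·3/8=87/8; d'=(-22−3·15/2)/(87/8)=-356/87
back: M2=-356/87
back: M1=15/2−3/8·-356/87=262/29
M: M0=0, M1=262/29, M2=-356/87, M3=0
seg 0: a=3, c=M0/2=0, d=(M1−M0)/(6·1)=131/87, b=Δ0−h0·(2M0+M1)/6=-740/87
seg 1: a=-4, c=M1/2=131/29, d=(M2−M1)/(6·3)=-571/783, b=Δ1−h1·(2M1+M2)/6=-347/87
seg 2: a=5, c=M2/2=-178/87, d=(M3−M2)/(6·3)=178/783, b=Δ2−h2·(2M2+M3)/6=298/87
t_q=25/4 → seg 2, τ=9/4; S=5+298/87·τ+-178/87·τ²+178/783·τ³=4583/928

  seg 0: a=3 b=-740/87 c=0 d=131/87
  seg 1: a=-4 b=-347/87 c=131/29 d=-571/783
  seg 2: a=5 b=298/87 c=-178/87 d=178/783
S(25/4) = 4583/928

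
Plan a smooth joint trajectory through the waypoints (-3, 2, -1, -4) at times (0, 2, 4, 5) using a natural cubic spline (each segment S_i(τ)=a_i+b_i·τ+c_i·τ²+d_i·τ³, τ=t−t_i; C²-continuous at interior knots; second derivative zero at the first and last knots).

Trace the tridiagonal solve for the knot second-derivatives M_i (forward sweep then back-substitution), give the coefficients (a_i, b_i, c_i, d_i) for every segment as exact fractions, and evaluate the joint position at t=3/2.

Δ: Δ0=5/2, Δ1=-3/2, Δ2=-3
row 1: diag=8, rhs=-24; c'=1/4, d'=-3
row 2: denom=6−2·1/4=11/2; d'=(-9−2·-3)/(11/2)=-6/11
back: M2=-6/11
back: M1=-3−1/4·-6/11=-63/22
M: M0=0, M1=-63/22, M2=-6/11, M3=0
seg 0: a=-3, c=M0/2=0, d=(M1−M0)/(6·2)=-21/88, b=Δ0−h0·(2M0+M1)/6=38/11
seg 1: a=2, c=M1/2=-63/44, d=(M2−M1)/(6·2)=17/88, b=Δ1−h1·(2M1+M2)/6=13/22
seg 2: a=-1, c=M2/2=-3/11, d=(M3−M2)/(6·1)=1/11, b=Δ2−h2·(2M2+M3)/6=-31/11
t_q=3/2 → seg 0, τ=3/2; S=-3+38/11·τ+0·τ²+-21/88·τ³=969/704

  seg 0: a=-3 b=38/11 c=0 d=-21/88
  seg 1: a=2 b=13/22 c=-63/44 d=17/88
  seg 2: a=-1 b=-31/11 c=-3/11 d=1/11
S(3/2) = 969/704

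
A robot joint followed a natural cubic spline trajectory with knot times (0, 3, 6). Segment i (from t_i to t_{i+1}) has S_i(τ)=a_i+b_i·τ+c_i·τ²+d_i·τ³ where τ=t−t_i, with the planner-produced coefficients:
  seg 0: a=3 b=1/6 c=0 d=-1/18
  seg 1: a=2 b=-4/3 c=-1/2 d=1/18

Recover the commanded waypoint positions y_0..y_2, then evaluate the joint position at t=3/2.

y_0=3 y_1=2 y_2=-5
S(3/2) = 49/16

y_0 = S_0(0) = a_0 = 3
y_1 = S_1(0) = a_1 = 2
y_2 = S_1(3) = -5
t_q=3/2 is in segment 0 (τ=3/2); S_0(τ)=49/16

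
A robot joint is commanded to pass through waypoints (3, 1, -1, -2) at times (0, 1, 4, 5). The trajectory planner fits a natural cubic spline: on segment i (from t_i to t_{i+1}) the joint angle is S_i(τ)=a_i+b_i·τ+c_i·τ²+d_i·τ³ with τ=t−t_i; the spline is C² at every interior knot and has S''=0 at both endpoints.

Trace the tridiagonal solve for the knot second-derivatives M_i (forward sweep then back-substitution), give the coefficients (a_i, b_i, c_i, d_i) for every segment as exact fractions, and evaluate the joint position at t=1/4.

  seg 0: a=3 b=-73/33 c=0 d=7/33
  seg 1: a=1 b=-52/33 c=7/11 d=-1/9
  seg 2: a=-1 b=-25/33 c=-4/11 d=4/33
S(1/4) = 1725/704

Δ: Δ0=-2, Δ1=-2/3, Δ2=-1
row 1: diag=8, rhs=8; c'=3/8, d'=1
row 2: denom=8−3·3/8=55/8; d'=(-2−3·1)/(55/8)=-8/11
back: M2=-8/11
back: M1=1−3/8·-8/11=14/11
M: M0=0, M1=14/11, M2=-8/11, M3=0
seg 0: a=3, c=M0/2=0, d=(M1−M0)/(6·1)=7/33, b=Δ0−h0·(2M0+M1)/6=-73/33
seg 1: a=1, c=M1/2=7/11, d=(M2−M1)/(6·3)=-1/9, b=Δ1−h1·(2M1+M2)/6=-52/33
seg 2: a=-1, c=M2/2=-4/11, d=(M3−M2)/(6·1)=4/33, b=Δ2−h2·(2M2+M3)/6=-25/33
t_q=1/4 → seg 0, τ=1/4; S=3+-73/33·τ+0·τ²+7/33·τ³=1725/704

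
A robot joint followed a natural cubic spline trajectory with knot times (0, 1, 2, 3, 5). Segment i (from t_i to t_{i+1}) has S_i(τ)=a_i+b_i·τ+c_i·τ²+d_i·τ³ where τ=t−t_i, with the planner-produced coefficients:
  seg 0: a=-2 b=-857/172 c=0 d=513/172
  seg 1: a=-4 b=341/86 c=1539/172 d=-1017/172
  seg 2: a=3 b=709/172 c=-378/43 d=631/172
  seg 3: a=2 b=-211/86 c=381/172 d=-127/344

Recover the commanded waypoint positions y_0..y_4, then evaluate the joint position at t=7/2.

y_0 = S_0(0) = a_0 = -2
y_1 = S_1(0) = a_1 = -4
y_2 = S_2(0) = a_2 = 3
y_3 = S_3(0) = a_3 = 2
y_4 = S_3(2) = 3
t_q=7/2 is in segment 3 (τ=1/2); S_3(τ)=3525/2752

y_0=-2 y_1=-4 y_2=3 y_3=2 y_4=3
S(7/2) = 3525/2752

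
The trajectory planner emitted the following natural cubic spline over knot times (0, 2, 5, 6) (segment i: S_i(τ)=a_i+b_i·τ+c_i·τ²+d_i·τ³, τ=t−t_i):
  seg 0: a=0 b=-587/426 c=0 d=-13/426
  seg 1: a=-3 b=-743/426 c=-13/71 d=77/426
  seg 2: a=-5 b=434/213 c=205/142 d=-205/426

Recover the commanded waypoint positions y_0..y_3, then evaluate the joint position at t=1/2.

y_0 = S_0(0) = a_0 = 0
y_1 = S_1(0) = a_1 = -3
y_2 = S_2(0) = a_2 = -5
y_3 = S_2(1) = -2
t_q=1/2 is in segment 0 (τ=1/2); S_0(τ)=-787/1136

y_0=0 y_1=-3 y_2=-5 y_3=-2
S(1/2) = -787/1136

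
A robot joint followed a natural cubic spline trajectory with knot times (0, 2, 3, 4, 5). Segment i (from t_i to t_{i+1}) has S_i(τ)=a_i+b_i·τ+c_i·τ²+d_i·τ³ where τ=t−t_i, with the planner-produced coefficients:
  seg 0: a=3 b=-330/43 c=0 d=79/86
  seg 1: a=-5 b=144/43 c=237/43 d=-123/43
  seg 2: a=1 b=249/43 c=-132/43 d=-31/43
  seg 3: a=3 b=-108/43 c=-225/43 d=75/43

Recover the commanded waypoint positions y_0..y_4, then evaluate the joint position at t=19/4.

y_0 = S_0(0) = a_0 = 3
y_1 = S_1(0) = a_1 = -5
y_2 = S_2(0) = a_2 = 1
y_3 = S_3(0) = a_3 = 3
y_4 = S_3(1) = -3
t_q=19/4 is in segment 3 (τ=3/4); S_3(τ)=-3003/2752

y_0=3 y_1=-5 y_2=1 y_3=3 y_4=-3
S(19/4) = -3003/2752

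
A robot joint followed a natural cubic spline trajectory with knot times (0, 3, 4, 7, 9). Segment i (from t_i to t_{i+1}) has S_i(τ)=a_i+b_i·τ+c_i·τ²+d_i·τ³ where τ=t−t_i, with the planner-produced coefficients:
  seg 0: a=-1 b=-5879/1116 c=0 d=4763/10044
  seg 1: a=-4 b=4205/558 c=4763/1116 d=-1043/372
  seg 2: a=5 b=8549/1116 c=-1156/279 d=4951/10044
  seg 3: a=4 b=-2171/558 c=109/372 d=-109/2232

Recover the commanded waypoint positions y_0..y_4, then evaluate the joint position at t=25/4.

y_0=-1 y_1=-4 y_2=5 y_3=4 y_4=-3
S(25/4) = 54559/7936

y_0 = S_0(0) = a_0 = -1
y_1 = S_1(0) = a_1 = -4
y_2 = S_2(0) = a_2 = 5
y_3 = S_3(0) = a_3 = 4
y_4 = S_3(2) = -3
t_q=25/4 is in segment 2 (τ=9/4); S_2(τ)=54559/7936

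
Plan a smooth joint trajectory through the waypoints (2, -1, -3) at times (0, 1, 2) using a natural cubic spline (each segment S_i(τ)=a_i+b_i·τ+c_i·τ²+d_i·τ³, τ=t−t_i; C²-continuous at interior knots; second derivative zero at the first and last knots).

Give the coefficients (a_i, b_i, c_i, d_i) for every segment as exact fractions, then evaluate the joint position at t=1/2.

  seg 0: a=2 b=-13/4 c=0 d=1/4
  seg 1: a=-1 b=-5/2 c=3/4 d=-1/4
S(1/2) = 13/32

Δ: Δ0=-3, Δ1=-2
row 1: diag=4, rhs=6; c'=1/4, d'=3/2
back: M1=3/2
M: M0=0, M1=3/2, M2=0
seg 0: a=2, c=M0/2=0, d=(M1−M0)/(6·1)=1/4, b=Δ0−h0·(2M0+M1)/6=-13/4
seg 1: a=-1, c=M1/2=3/4, d=(M2−M1)/(6·1)=-1/4, b=Δ1−h1·(2M1+M2)/6=-5/2
t_q=1/2 → seg 0, τ=1/2; S=2+-13/4·τ+0·τ²+1/4·τ³=13/32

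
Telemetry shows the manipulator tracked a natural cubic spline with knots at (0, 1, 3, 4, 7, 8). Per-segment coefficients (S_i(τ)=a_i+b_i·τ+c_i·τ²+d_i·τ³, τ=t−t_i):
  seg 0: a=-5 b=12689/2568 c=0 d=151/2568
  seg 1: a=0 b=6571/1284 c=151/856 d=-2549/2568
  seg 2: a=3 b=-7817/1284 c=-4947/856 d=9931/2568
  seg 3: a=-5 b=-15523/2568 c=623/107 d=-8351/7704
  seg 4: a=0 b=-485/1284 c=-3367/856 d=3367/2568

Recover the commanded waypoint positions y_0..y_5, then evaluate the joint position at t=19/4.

y_0=-5 y_1=0 y_2=3 y_3=-5 y_4=0 y_5=-3
S(19/4) = -367917/54784

y_0 = S_0(0) = a_0 = -5
y_1 = S_1(0) = a_1 = 0
y_2 = S_2(0) = a_2 = 3
y_3 = S_3(0) = a_3 = -5
y_4 = S_4(0) = a_4 = 0
y_5 = S_4(1) = -3
t_q=19/4 is in segment 3 (τ=3/4); S_3(τ)=-367917/54784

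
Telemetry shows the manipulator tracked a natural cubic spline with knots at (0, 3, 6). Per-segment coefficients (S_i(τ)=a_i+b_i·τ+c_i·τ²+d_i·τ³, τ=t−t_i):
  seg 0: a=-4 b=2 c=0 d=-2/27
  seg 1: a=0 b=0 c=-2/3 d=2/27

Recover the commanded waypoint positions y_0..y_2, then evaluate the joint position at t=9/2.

y_0=-4 y_1=0 y_2=-4
S(9/2) = -5/4

y_0 = S_0(0) = a_0 = -4
y_1 = S_1(0) = a_1 = 0
y_2 = S_1(3) = -4
t_q=9/2 is in segment 1 (τ=3/2); S_1(τ)=-5/4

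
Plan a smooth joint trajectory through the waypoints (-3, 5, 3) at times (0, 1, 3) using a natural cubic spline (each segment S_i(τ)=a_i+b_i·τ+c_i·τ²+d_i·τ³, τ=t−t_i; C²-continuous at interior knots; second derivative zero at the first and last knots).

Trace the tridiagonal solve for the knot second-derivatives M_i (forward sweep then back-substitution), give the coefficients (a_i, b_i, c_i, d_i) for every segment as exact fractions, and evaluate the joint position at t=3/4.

Δ: Δ0=8, Δ1=-1
row 1: diag=6, rhs=-54; c'=1/3, d'=-9
back: M1=-9
M: M0=0, M1=-9, M2=0
seg 0: a=-3, c=M0/2=0, d=(M1−M0)/(6·1)=-3/2, b=Δ0−h0·(2M0+M1)/6=19/2
seg 1: a=5, c=M1/2=-9/2, d=(M2−M1)/(6·2)=3/4, b=Δ1−h1·(2M1+M2)/6=5
t_q=3/4 → seg 0, τ=3/4; S=-3+19/2·τ+0·τ²+-3/2·τ³=447/128

  seg 0: a=-3 b=19/2 c=0 d=-3/2
  seg 1: a=5 b=5 c=-9/2 d=3/4
S(3/4) = 447/128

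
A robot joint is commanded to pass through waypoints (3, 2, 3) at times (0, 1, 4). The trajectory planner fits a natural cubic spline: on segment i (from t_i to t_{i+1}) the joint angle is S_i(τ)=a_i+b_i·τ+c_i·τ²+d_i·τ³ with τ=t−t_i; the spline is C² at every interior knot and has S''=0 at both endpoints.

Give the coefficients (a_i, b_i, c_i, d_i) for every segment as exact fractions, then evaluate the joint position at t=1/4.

  seg 0: a=3 b=-7/6 c=0 d=1/6
  seg 1: a=2 b=-2/3 c=1/2 d=-1/18
S(1/4) = 347/128

Δ: Δ0=-1, Δ1=1/3
row 1: diag=8, rhs=8; c'=3/8, d'=1
back: M1=1
M: M0=0, M1=1, M2=0
seg 0: a=3, c=M0/2=0, d=(M1−M0)/(6·1)=1/6, b=Δ0−h0·(2M0+M1)/6=-7/6
seg 1: a=2, c=M1/2=1/2, d=(M2−M1)/(6·3)=-1/18, b=Δ1−h1·(2M1+M2)/6=-2/3
t_q=1/4 → seg 0, τ=1/4; S=3+-7/6·τ+0·τ²+1/6·τ³=347/128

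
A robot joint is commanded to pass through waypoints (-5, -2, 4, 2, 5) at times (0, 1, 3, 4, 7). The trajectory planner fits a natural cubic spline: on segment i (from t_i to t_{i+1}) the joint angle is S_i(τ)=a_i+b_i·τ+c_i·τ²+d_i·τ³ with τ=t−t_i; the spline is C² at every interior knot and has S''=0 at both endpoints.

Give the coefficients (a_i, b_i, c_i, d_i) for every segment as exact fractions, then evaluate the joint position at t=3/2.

  seg 0: a=-5 b=332/125 c=0 d=43/125
  seg 1: a=-2 b=461/125 c=129/125 d=-86/125
  seg 2: a=4 b=-11/25 c=-387/125 d=192/125
  seg 3: a=2 b=-253/125 c=189/125 d=-21/125
S(3/2) = 2/125

Δ: Δ0=3, Δ1=3, Δ2=-2, Δ3=1
row 1: diag=6, rhs=0; c'=1/3, d'=0
row 2: denom=6−2·1/3=16/3; d'=(-30−2·0)/(16/3)=-45/8
row 3: denom=8−1·3/16=125/16; d'=(18−1·-45/8)/(125/16)=378/125
back: M3=378/125
back: M2=-45/8−3/16·378/125=-774/125
back: M1=0−1/3·-774/125=258/125
M: M0=0, M1=258/125, M2=-774/125, M3=378/125, M4=0
seg 0: a=-5, c=M0/2=0, d=(M1−M0)/(6·1)=43/125, b=Δ0−h0·(2M0+M1)/6=332/125
seg 1: a=-2, c=M1/2=129/125, d=(M2−M1)/(6·2)=-86/125, b=Δ1−h1·(2M1+M2)/6=461/125
seg 2: a=4, c=M2/2=-387/125, d=(M3−M2)/(6·1)=192/125, b=Δ2−h2·(2M2+M3)/6=-11/25
seg 3: a=2, c=M3/2=189/125, d=(M4−M3)/(6·3)=-21/125, b=Δ3−h3·(2M3+M4)/6=-253/125
t_q=3/2 → seg 1, τ=1/2; S=-2+461/125·τ+129/125·τ²+-86/125·τ³=2/125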